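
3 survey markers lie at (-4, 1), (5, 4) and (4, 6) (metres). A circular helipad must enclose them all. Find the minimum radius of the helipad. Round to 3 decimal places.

4.765

Call the three points A, B, C in the order given.
Side lengths²: AB² = 90, AC² = 89, BC² = 5.
Since AB² = 90 < 89 + 5 = 94, the triangle is acute, so the smallest enclosing circle is the circumcircle.
Circumcentre = (5/14, 41/14), r² = 2225/98.
r = √(2225/98) ≈ 4.765.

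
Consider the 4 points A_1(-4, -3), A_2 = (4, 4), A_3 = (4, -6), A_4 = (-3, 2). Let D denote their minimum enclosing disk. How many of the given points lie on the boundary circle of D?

3

The minimum enclosing circle is determined by three boundary points: A_1, A_2, A_3.
Their circumcentre is (1.3125, -1) with r² = 32.22265625.
The farthest remaining point A_4 is at distance² 27.59765625 ≤ 32.22265625.
The points at distance exactly r from the centre are A_1, A_2, A_3 — 3 points.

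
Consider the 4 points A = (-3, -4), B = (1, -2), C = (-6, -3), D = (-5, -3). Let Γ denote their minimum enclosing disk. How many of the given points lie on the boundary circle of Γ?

2

The minimum enclosing circle of a finite set is fixed by two of the points (as a diameter) or three (as a circumcircle).
The farthest pair is B–C with squared distance 50. The circle on this segment as diameter has centre (-2.5, -2.5) and r² = 50/4 = 12.5.
Check A: distance² to centre = 2.5 ≤ 12.5, so it lies inside.
All remaining points lie in this disk, and no smaller disk contains both endpoints, so this is the minimum enclosing circle.
The points at distance exactly r from the centre are B, C — 2 points.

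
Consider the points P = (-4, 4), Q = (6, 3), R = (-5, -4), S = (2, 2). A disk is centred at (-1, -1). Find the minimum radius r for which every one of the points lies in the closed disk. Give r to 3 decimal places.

8.062

The required radius is the distance from (-1, -1) to the farthest point.
Squared distances: 34, 65, 25, 18.
Maximum is 65, attained at Q.
r = √65 ≈ 8.062.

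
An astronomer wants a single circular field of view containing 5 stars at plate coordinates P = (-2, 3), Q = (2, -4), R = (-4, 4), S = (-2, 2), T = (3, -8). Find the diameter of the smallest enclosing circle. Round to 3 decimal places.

13.892

A smallest enclosing disk is always determined by at most three of the input points on its boundary.
The farthest pair is R–T with squared distance 193. The circle on this segment as diameter has centre (-0.5, -2) and r² = 193/4 = 48.25.
Check P: distance² to centre = 27.25 ≤ 48.25, so it lies inside.
All remaining points lie in this disk, and no smaller disk contains both endpoints, so this is the minimum enclosing circle.
Diameter = 2r = 2√(48.25) ≈ 13.892.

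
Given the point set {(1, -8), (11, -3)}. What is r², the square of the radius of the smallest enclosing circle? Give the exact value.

The smallest circle enclosing two points has them as diameter endpoints.
Centre = midpoint = (6, -5.5); r² = |(1, -8)−(11, -3)|²/4 = 125/4 = 31.25.

31.25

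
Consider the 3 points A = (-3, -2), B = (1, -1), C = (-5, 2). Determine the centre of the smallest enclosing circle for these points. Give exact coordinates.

Side lengths²: AB² = 17, AC² = 20, BC² = 45.
Since BC² = 45 ≥ 20 + 17 = 37, the angle opposite BC is not acute, so the smallest enclosing circle has BC as diameter.
Centre = midpoint of BC = (-2, 0.5), r² = 45/4 = 11.25.
Centre = (-2, 0.5).

(-2, 0.5)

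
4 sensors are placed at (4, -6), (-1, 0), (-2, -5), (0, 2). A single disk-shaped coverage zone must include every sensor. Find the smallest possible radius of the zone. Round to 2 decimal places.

4.50

By Welzl's lemma the MEC is supported by two points (diametrically opposite) or three points (on a circumcircle).
The minimum enclosing circle is determined by three boundary points: (4, -6), (-2, -5), (0, 2).
Their circumcentre is (17/11, -49/22) with r² = 9805/484.
The farthest remaining point (-1, 0) is at distance² 5537/484 ≤ 9805/484.
r = √(9805/484) ≈ 4.50.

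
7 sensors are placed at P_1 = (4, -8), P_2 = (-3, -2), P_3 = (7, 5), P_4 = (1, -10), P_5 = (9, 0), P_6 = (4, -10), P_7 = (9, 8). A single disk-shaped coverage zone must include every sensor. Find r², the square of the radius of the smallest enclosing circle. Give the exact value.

97

The minimum enclosing circle of a finite set is fixed by two of the points (as a diameter) or three (as a circumcircle).
The farthest pair is P_4–P_7 with squared distance 388. The circle on this segment as diameter has centre (5, -1) and r² = 388/4 = 97.
Check P_1: distance² to centre = 50 ≤ 97, so it lies inside.
All remaining points lie in this disk, and no smaller disk contains both endpoints, so this is the minimum enclosing circle.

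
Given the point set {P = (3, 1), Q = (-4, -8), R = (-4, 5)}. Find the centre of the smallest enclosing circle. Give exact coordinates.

Side lengths²: PQ² = 130, PR² = 65, QR² = 169.
Since QR² = 169 < 130 + 65 = 195, the triangle is acute, so the smallest enclosing circle is the circumcircle.
Circumcentre = (-43/14, -1.5), r² = 4225/98.
Centre = (-43/14, -1.5).

(-43/14, -1.5)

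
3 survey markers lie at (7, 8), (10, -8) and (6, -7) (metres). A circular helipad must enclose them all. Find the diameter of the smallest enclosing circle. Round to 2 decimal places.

16.28

Call the three points A, B, C in the order given.
Side lengths²: AB² = 265, AC² = 226, BC² = 17.
Since AB² = 265 ≥ 226 + 17 = 243, the angle opposite AB is not acute, so the smallest enclosing circle has AB as diameter.
Centre = midpoint of AB = (8.5, 0), r² = 265/4 = 66.25.
Diameter = 2r = 2√(66.25) ≈ 16.28.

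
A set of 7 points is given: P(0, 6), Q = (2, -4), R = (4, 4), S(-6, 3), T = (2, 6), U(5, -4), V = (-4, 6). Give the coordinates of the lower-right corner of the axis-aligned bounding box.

x-range [-6, 5], y-range [-4, 6].
The lower-right corner is (5, -4).

(5, -4)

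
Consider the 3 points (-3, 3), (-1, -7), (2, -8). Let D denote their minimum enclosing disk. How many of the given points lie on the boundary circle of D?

Call the three points A, B, C in the order given.
Side lengths²: AB² = 104, AC² = 146, BC² = 10.
Since AC² = 146 ≥ 104 + 10 = 114, the angle opposite AC is not acute, so the smallest enclosing circle has AC as diameter.
Centre = midpoint of AC = (-0.5, -2.5), r² = 146/4 = 36.5.
The points at distance exactly r from the centre are (-3, 3), (2, -8) — 2 points.

2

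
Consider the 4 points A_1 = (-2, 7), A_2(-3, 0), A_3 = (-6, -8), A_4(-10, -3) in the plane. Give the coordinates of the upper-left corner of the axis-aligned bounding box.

x-range [-10, -2], y-range [-8, 7].
The upper-left corner is (-10, 7).

(-10, 7)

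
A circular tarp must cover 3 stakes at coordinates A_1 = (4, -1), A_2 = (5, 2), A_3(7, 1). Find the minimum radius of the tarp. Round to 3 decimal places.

Side lengths²: A_1A_2² = 10, A_1A_3² = 13, A_2A_3² = 5.
Since A_1A_3² = 13 < 10 + 5 = 15, the triangle is acute, so the smallest enclosing circle is the circumcircle.
Circumcentre = (75/14, 3/14), r² = 325/98.
r = √(325/98) ≈ 1.821.

1.821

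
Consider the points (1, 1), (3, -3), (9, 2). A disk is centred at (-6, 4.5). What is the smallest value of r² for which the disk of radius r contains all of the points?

231.25

The required radius is the distance from (-6, 4.5) to the farthest point.
Squared distances: 61.25, 137.25, 231.25.
Maximum is 231.25, attained at (9, 2).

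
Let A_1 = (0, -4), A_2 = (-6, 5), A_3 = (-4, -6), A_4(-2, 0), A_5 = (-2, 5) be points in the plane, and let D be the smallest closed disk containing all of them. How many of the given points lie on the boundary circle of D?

3

The minimum enclosing circle of a finite set is fixed by two of the points (as a diameter) or three (as a circumcircle).
The minimum enclosing circle is determined by three boundary points: A_2, A_3, A_5.
Their circumcentre is (-4, -7/22) with r² = 15625/484.
The farthest remaining point A_1 is at distance² 14305/484 ≤ 15625/484.
The points at distance exactly r from the centre are A_2, A_3, A_5 — 3 points.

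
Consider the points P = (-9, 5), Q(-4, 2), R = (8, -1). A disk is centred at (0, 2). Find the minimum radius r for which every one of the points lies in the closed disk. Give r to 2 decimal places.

9.49

The required radius is the distance from (0, 2) to the farthest point.
Squared distances: 90, 16, 73.
Maximum is 90, attained at P.
r = √90 ≈ 9.49.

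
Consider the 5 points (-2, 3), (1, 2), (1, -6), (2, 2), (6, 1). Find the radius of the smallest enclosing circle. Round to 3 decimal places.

5.098

A smallest enclosing disk is always determined by at most three of the input points on its boundary.
The minimum enclosing circle is determined by three boundary points: (-2, 3), (1, -6), (6, 1).
Their circumcentre is (14/11, -10/11) with r² = 3145/121.
The farthest remaining point (2, 2) is at distance² 1088/121 ≤ 3145/121.
r = √(3145/121) ≈ 5.098.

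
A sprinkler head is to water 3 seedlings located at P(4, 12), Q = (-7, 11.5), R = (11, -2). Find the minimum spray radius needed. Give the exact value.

11.25

Side lengths²: PQ² = 121.25, PR² = 245, QR² = 506.25.
Since QR² = 506.25 ≥ 245 + 121.25 = 366.25, the angle opposite QR is not acute, so the smallest enclosing circle has QR as diameter.
Centre = midpoint of QR = (2, 4.75), r² = 506.25/4 = 126.5625.
r = √(126.5625) = 11.25.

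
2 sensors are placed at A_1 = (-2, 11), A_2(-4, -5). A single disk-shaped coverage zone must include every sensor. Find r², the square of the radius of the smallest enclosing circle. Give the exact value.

65

The smallest circle enclosing two points has them as diameter endpoints.
Centre = midpoint = (-3, 3); r² = |A_1A_2|²/4 = 260/4 = 65.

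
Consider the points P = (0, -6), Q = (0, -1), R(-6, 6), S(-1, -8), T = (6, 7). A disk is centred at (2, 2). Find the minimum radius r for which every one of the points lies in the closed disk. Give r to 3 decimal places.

10.440

The required radius is the distance from (2, 2) to the farthest point.
Squared distances: 68, 13, 80, 109, 41.
Maximum is 109, attained at S.
r = √109 ≈ 10.440.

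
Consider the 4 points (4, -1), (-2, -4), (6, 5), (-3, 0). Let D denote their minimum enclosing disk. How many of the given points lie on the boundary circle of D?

The farthest pair is (-2, -4)–(6, 5) with squared distance 145. The circle on this segment as diameter has centre (2, 0.5) and r² = 145/4 = 36.25.
Check (4, -1): distance² to centre = 6.25 ≤ 36.25, so it lies inside.
All remaining points lie in this disk, and no smaller disk contains both endpoints, so this is the minimum enclosing circle.
The points at distance exactly r from the centre are (-2, -4), (6, 5) — 2 points.

2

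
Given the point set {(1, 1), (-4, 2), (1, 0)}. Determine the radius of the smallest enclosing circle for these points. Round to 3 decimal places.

Call the three points A, B, C in the order given.
Side lengths²: AB² = 26, AC² = 1, BC² = 29.
Since BC² = 29 ≥ 26 + 1 = 27, the angle opposite BC is not acute, so the smallest enclosing circle has BC as diameter.
Centre = midpoint of BC = (-1.5, 1), r² = 29/4 = 7.25.
r = √(7.25) ≈ 2.693.

2.693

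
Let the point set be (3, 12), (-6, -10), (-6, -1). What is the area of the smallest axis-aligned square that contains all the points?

484

The bounding box has width 9 and height 22.
An axis-aligned square enclosing the set must have side ≥ max(width, height).
So the minimum side is max(9, 22) = 22.
Area = 22² = 484.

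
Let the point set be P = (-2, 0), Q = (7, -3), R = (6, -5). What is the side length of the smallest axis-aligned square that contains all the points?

The bounding box has width 9 and height 5.
An axis-aligned square enclosing the set must have side ≥ max(width, height).
So the minimum side is max(9, 5) = 9.

9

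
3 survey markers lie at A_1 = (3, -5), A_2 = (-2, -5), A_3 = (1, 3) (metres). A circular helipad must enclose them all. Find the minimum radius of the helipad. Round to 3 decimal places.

4.403

Side lengths²: A_1A_2² = 25, A_1A_3² = 68, A_2A_3² = 73.
Since A_2A_3² = 73 < 68 + 25 = 93, the triangle is acute, so the smallest enclosing circle is the circumcircle.
Circumcentre = (0.5, -1.375), r² = 19.390625.
r = √(19.390625) ≈ 4.403.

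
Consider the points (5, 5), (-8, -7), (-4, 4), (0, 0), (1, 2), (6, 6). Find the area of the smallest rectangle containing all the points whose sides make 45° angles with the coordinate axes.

In coordinates u = x + y, v = x − y the rectangle is axis-aligned; the map (x,y)→(u,v) scales areas by 2.
u-values: 10, -15, 0, 0, 3, 12; range = 12 − (-15) = 27.
v-values: 0, -1, -8, 0, -1, 0; range = 0 − (-8) = 8.
Area = (27 × 8) / 2 = 108.

108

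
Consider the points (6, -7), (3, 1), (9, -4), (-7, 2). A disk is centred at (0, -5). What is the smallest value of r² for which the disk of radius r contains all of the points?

The required radius is the distance from (0, -5) to the farthest point.
Squared distances: 40, 45, 82, 98.
Maximum is 98, attained at (-7, 2).

98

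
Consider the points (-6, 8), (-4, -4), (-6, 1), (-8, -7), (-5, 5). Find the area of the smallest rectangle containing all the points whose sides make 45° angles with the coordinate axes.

In coordinates u = x + y, v = x − y the rectangle is axis-aligned; the map (x,y)→(u,v) scales areas by 2.
u-values: 2, -8, -5, -15, 0; range = 2 − (-15) = 17.
v-values: -14, 0, -7, -1, -10; range = 0 − (-14) = 14.
Area = (17 × 14) / 2 = 119.

119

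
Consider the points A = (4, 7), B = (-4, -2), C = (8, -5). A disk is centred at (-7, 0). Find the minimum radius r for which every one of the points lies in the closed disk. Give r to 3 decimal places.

The required radius is the distance from (-7, 0) to the farthest point.
Squared distances: 170, 13, 250.
Maximum is 250, attained at C.
r = √250 ≈ 15.811.

15.811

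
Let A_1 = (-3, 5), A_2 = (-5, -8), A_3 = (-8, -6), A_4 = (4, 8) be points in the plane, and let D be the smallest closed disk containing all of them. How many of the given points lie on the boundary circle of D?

3

The minimum enclosing circle of a finite set is fixed by two of the points (as a diameter) or three (as a circumcircle).
The minimum enclosing circle is determined by three boundary points: A_2, A_3, A_4.
Their circumcentre is (-97/66, 6/11) with r² = 372385/4356.
The farthest remaining point A_1 is at distance² 96637/4356 ≤ 372385/4356.
The points at distance exactly r from the centre are A_2, A_3, A_4 — 3 points.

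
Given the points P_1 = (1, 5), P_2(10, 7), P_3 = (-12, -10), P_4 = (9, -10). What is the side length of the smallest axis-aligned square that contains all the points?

22

The bounding box has width 22 and height 17.
An axis-aligned square enclosing the set must have side ≥ max(width, height).
So the minimum side is max(22, 17) = 22.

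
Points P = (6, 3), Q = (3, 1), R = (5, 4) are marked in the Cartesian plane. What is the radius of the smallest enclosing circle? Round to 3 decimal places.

Side lengths²: PQ² = 13, PR² = 2, QR² = 13.
Since QR² = 13 < 13 + 2 = 15, the triangle is acute, so the smallest enclosing circle is the circumcircle.
Circumcentre = (4.3, 2.3), r² = 3.38.
r = √(3.38) ≈ 1.838.

1.838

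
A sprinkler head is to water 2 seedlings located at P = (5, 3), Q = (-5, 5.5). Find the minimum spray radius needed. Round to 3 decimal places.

5.154

The smallest circle enclosing two points has them as diameter endpoints.
Centre = midpoint = (0, 4.25); r² = |PQ|²/4 = 106.25/4 = 26.5625.
r = √(26.5625) ≈ 5.154.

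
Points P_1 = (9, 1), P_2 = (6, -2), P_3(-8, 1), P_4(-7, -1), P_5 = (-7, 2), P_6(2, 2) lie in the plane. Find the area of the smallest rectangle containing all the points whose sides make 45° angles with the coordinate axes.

In coordinates u = x + y, v = x − y the rectangle is axis-aligned; the map (x,y)→(u,v) scales areas by 2.
u-values: 10, 4, -7, -8, -5, 4; range = 10 − (-8) = 18.
v-values: 8, 8, -9, -6, -9, 0; range = 8 − (-9) = 17.
Area = (18 × 17) / 2 = 153.

153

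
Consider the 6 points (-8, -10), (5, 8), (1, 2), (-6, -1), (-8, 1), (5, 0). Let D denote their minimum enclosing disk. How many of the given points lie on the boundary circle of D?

The minimum enclosing circle of a finite set is fixed by two of the points (as a diameter) or three (as a circumcircle).
The farthest pair is (-8, -10)–(5, 8) with squared distance 493. The circle on this segment as diameter has centre (-1.5, -1) and r² = 493/4 = 123.25.
Check (1, 2): distance² to centre = 15.25 ≤ 123.25, so it lies inside.
All remaining points lie in this disk, and no smaller disk contains both endpoints, so this is the minimum enclosing circle.
The points at distance exactly r from the centre are (-8, -10), (5, 8) — 2 points.

2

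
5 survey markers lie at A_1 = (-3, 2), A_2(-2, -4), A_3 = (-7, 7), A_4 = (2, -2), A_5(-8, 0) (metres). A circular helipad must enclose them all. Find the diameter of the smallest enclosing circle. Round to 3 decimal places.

12.737

A smallest enclosing disk is always determined by at most three of the input points on its boundary.
The minimum enclosing circle is determined by three boundary points: A_2, A_3, A_4.
Their circumcentre is (-8/3, 7/3) with r² = 365/9.
The farthest remaining point A_5 is at distance² 305/9 ≤ 365/9.
Diameter = 2r = 2√(365/9) ≈ 12.737.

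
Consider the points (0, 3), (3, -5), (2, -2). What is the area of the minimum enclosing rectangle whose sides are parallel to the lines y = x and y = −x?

In coordinates u = x + y, v = x − y the rectangle is axis-aligned; the map (x,y)→(u,v) scales areas by 2.
u-values: 3, -2, 0; range = 3 − (-2) = 5.
v-values: -3, 8, 4; range = 8 − (-3) = 11.
Area = (5 × 11) / 2 = 27.5.

27.5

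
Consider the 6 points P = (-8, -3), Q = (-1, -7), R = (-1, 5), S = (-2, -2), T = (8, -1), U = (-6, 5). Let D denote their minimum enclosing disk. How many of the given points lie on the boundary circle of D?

By Welzl's lemma the MEC is supported by two points (diametrically opposite) or three points (on a circumcircle).
The minimum enclosing circle is determined by three boundary points: P, T, U.
Their circumcentre is (-5/31, -22/31) with r² = 64090/961.
The farthest remaining point Q is at distance² 38701/961 ≤ 64090/961.
The points at distance exactly r from the centre are P, T, U — 3 points.

3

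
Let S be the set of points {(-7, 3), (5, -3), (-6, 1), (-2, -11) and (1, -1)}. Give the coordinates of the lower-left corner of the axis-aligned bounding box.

(-7, -11)

x-range [-7, 5], y-range [-11, 3].
The lower-left corner is (-7, -11).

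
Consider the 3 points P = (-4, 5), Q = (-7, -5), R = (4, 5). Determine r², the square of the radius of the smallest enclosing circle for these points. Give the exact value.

55.25

Side lengths²: PQ² = 109, PR² = 64, QR² = 221.
Since QR² = 221 ≥ 109 + 64 = 173, the angle opposite QR is not acute, so the smallest enclosing circle has QR as diameter.
Centre = midpoint of QR = (-1.5, 0), r² = 221/4 = 55.25.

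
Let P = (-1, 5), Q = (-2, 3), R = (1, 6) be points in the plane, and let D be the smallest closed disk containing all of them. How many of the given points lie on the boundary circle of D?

2

Side lengths²: PQ² = 5, PR² = 5, QR² = 18.
Since QR² = 18 ≥ 5 + 5 = 10, the angle opposite QR is not acute, so the smallest enclosing circle has QR as diameter.
Centre = midpoint of QR = (-0.5, 4.5), r² = 18/4 = 4.5.
The points at distance exactly r from the centre are Q, R — 2 points.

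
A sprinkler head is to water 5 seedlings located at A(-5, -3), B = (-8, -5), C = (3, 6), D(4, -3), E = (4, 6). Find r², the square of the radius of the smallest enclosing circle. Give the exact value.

66.25

By Welzl's lemma the MEC is supported by two points (diametrically opposite) or three points (on a circumcircle).
The farthest pair is B–E with squared distance 265. The circle on this segment as diameter has centre (-2, 0.5) and r² = 265/4 = 66.25.
Check A: distance² to centre = 21.25 ≤ 66.25, so it lies inside.
All remaining points lie in this disk, and no smaller disk contains both endpoints, so this is the minimum enclosing circle.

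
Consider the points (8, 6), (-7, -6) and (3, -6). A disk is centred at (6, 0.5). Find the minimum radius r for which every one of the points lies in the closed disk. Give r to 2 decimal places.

14.53

The required radius is the distance from (6, 0.5) to the farthest point.
Squared distances: 34.25, 211.25, 51.25.
Maximum is 211.25, attained at (-7, -6).
r = √(211.25) ≈ 14.53.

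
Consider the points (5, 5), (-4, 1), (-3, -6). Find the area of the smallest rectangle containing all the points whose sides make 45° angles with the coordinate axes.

In coordinates u = x + y, v = x − y the rectangle is axis-aligned; the map (x,y)→(u,v) scales areas by 2.
u-values: 10, -3, -9; range = 10 − (-9) = 19.
v-values: 0, -5, 3; range = 3 − (-5) = 8.
Area = (19 × 8) / 2 = 76.

76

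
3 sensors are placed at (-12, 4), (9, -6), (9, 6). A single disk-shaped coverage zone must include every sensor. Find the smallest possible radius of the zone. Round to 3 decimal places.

11.682

Call the three points A, B, C in the order given.
Side lengths²: AB² = 541, AC² = 445, BC² = 144.
Since AB² = 541 < 445 + 144 = 589, the triangle is acute, so the smallest enclosing circle is the circumcircle.
Circumcentre = (-43/42, 0), r² = 240745/1764.
r = √(240745/1764) ≈ 11.682.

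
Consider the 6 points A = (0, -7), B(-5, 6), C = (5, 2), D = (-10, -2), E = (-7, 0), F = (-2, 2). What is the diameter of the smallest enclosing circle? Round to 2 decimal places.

The minimum enclosing circle of a finite set is fixed by two of the points (as a diameter) or three (as a circumcircle).
The farthest pair is C–D with squared distance 241. The circle on this segment as diameter has centre (-2.5, 0) and r² = 241/4 = 60.25.
Check A: distance² to centre = 55.25 ≤ 60.25, so it lies inside.
All remaining points lie in this disk, and no smaller disk contains both endpoints, so this is the minimum enclosing circle.
Diameter = 2r = 2√(60.25) ≈ 15.52.

15.52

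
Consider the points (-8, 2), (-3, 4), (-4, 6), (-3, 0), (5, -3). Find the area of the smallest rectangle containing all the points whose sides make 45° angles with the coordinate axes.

72

In coordinates u = x + y, v = x − y the rectangle is axis-aligned; the map (x,y)→(u,v) scales areas by 2.
u-values: -6, 1, 2, -3, 2; range = 2 − (-6) = 8.
v-values: -10, -7, -10, -3, 8; range = 8 − (-10) = 18.
Area = (8 × 18) / 2 = 72.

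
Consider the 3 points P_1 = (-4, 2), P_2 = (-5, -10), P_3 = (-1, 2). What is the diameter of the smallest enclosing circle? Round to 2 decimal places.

Side lengths²: P_1P_2² = 145, P_1P_3² = 9, P_2P_3² = 160.
Since P_2P_3² = 160 ≥ 145 + 9 = 154, the angle opposite P_2P_3 is not acute, so the smallest enclosing circle has P_2P_3 as diameter.
Centre = midpoint of P_2P_3 = (-3, -4), r² = 160/4 = 40.
Diameter = 2r = 2√40 ≈ 12.65.

12.65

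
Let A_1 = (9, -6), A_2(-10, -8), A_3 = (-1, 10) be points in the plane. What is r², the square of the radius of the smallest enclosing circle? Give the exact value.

Side lengths²: A_1A_2² = 365, A_1A_3² = 356, A_2A_3² = 405.
Since A_2A_3² = 405 < 365 + 356 = 721, the triangle is acute, so the smallest enclosing circle is the circumcircle.
Circumcentre = (-10/9, -43/36), r² = 162425/1296.

162425/1296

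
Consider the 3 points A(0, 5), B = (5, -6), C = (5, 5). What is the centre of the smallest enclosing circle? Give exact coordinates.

(2.5, -0.5)

Side lengths²: AB² = 146, AC² = 25, BC² = 121.
Since AB² = 146 ≥ 121 + 25 = 146, the angle opposite AB is not acute, so the smallest enclosing circle has AB as diameter.
Centre = midpoint of AB = (2.5, -0.5), r² = 146/4 = 36.5.
Centre = (2.5, -0.5).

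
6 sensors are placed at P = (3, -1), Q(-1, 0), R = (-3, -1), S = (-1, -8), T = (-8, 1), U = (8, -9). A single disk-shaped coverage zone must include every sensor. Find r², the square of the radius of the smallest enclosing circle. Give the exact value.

89

The minimum enclosing circle of a finite set is fixed by two of the points (as a diameter) or three (as a circumcircle).
The farthest pair is T–U with squared distance 356. The circle on this segment as diameter has centre (0, -4) and r² = 356/4 = 89.
Check P: distance² to centre = 18 ≤ 89, so it lies inside.
All remaining points lie in this disk, and no smaller disk contains both endpoints, so this is the minimum enclosing circle.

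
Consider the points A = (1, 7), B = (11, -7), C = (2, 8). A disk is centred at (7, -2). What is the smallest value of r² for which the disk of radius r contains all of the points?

The required radius is the distance from (7, -2) to the farthest point.
Squared distances: 117, 41, 125.
Maximum is 125, attained at C.

125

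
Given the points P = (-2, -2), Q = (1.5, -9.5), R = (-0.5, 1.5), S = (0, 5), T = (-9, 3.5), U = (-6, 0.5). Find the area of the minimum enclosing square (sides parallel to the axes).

The bounding box has width 10.5 and height 14.5.
An axis-aligned square enclosing the set must have side ≥ max(width, height).
So the minimum side is max(10.5, 14.5) = 14.5.
Area = 14.5² = 210.25.

210.25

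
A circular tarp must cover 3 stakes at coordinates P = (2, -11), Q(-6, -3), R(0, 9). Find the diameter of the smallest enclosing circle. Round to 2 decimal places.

20.10

Side lengths²: PQ² = 128, PR² = 404, QR² = 180.
Since PR² = 404 ≥ 180 + 128 = 308, the angle opposite PR is not acute, so the smallest enclosing circle has PR as diameter.
Centre = midpoint of PR = (1, -1), r² = 404/4 = 101.
Diameter = 2r = 2√101 ≈ 20.10.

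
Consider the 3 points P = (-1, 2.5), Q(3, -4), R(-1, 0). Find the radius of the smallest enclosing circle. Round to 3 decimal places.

Side lengths²: PQ² = 58.25, PR² = 6.25, QR² = 32.
Since PQ² = 58.25 ≥ 32 + 6.25 = 38.25, the angle opposite PQ is not acute, so the smallest enclosing circle has PQ as diameter.
Centre = midpoint of PQ = (1, -0.75), r² = 58.25/4 = 14.5625.
r = √(14.5625) ≈ 3.816.

3.816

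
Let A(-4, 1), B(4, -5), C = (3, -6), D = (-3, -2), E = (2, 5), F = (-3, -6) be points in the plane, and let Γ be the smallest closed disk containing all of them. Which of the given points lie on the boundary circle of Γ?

The minimum enclosing circle of a finite set is fixed by two of the points (as a diameter) or three (as a circumcircle).
The minimum enclosing circle is determined by three boundary points: C, E, F.
Their circumcentre is (0, -8/11) with r² = 4453/121.
The farthest remaining point B is at distance² 4145/121 ≤ 4453/121.
The points at distance exactly r from the centre are C, E, F — 3 points.

C, E, F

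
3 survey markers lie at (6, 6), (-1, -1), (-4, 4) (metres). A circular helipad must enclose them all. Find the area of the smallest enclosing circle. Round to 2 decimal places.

86.79

Call the three points A, B, C in the order given.
Side lengths²: AB² = 98, AC² = 104, BC² = 34.
Since AC² = 104 < 98 + 34 = 132, the triangle is acute, so the smallest enclosing circle is the circumcircle.
Circumcentre = (1.25, 3.75), r² = 27.625.
Area = π·r² = π·27.625 ≈ 86.79.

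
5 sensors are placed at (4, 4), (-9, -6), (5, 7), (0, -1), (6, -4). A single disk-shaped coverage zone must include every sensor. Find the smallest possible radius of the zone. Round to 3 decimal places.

The farthest pair is (-9, -6)–(5, 7) with squared distance 365. The circle on this segment as diameter has centre (-2, 0.5) and r² = 365/4 = 91.25.
Check (4, 4): distance² to centre = 48.25 ≤ 91.25, so it lies inside.
All remaining points lie in this disk, and no smaller disk contains both endpoints, so this is the minimum enclosing circle.
r = √(91.25) ≈ 9.552.

9.552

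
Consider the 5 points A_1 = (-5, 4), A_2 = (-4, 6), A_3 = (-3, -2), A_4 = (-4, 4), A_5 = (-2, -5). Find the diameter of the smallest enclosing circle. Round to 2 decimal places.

11.18

The minimum enclosing circle of a finite set is fixed by two of the points (as a diameter) or three (as a circumcircle).
The farthest pair is A_2–A_5 with squared distance 125. The circle on this segment as diameter has centre (-3, 0.5) and r² = 125/4 = 31.25.
Check A_1: distance² to centre = 16.25 ≤ 31.25, so it lies inside.
All remaining points lie in this disk, and no smaller disk contains both endpoints, so this is the minimum enclosing circle.
Diameter = 2r = 2√(31.25) ≈ 11.18.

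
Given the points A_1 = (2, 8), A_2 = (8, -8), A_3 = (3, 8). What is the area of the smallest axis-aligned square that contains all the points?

256

The bounding box has width 6 and height 16.
An axis-aligned square enclosing the set must have side ≥ max(width, height).
So the minimum side is max(6, 16) = 16.
Area = 16² = 256.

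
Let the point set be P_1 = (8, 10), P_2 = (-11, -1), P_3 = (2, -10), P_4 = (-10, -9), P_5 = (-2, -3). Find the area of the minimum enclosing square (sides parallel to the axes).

The bounding box has width 19 and height 20.
An axis-aligned square enclosing the set must have side ≥ max(width, height).
So the minimum side is max(19, 20) = 20.
Area = 20² = 400.

400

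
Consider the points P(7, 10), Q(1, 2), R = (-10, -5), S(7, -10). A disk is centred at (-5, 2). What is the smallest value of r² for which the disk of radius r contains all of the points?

288

The required radius is the distance from (-5, 2) to the farthest point.
Squared distances: 208, 36, 74, 288.
Maximum is 288, attained at S.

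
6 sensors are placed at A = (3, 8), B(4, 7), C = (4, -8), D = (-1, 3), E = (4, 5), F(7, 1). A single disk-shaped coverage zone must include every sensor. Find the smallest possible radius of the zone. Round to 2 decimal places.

By Welzl's lemma the MEC is supported by two points (diametrically opposite) or three points (on a circumcircle).
The farthest pair is A–C with squared distance 257. The circle on this segment as diameter has centre (3.5, 0) and r² = 257/4 = 64.25.
Check B: distance² to centre = 49.25 ≤ 64.25, so it lies inside.
All remaining points lie in this disk, and no smaller disk contains both endpoints, so this is the minimum enclosing circle.
r = √(64.25) ≈ 8.02.

8.02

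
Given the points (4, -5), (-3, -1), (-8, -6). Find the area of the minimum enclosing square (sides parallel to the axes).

The bounding box has width 12 and height 5.
An axis-aligned square enclosing the set must have side ≥ max(width, height).
So the minimum side is max(12, 5) = 12.
Area = 12² = 144.

144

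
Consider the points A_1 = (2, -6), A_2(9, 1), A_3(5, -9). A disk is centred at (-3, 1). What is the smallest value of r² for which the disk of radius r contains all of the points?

The required radius is the distance from (-3, 1) to the farthest point.
Squared distances: 74, 144, 164.
Maximum is 164, attained at A_3.

164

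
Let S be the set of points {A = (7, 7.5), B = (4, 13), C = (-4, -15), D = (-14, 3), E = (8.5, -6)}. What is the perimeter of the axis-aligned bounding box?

101

Width = max x − min x = 8.5 − (-14) = 22.5.
Height = max y − min y = 13 − (-15) = 28.
Perimeter = 2(22.5 + 28) = 101.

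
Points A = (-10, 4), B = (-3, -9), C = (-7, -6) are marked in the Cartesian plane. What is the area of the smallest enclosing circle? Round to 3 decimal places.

171.217

Side lengths²: AB² = 218, AC² = 109, BC² = 25.
Since AB² = 218 ≥ 109 + 25 = 134, the angle opposite AB is not acute, so the smallest enclosing circle has AB as diameter.
Centre = midpoint of AB = (-6.5, -2.5), r² = 218/4 = 54.5.
Area = π·r² = π·54.5 ≈ 171.217.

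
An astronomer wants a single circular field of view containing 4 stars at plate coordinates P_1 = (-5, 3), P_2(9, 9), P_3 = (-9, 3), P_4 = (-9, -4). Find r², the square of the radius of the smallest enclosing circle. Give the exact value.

123.25

The minimum enclosing circle of a finite set is fixed by two of the points (as a diameter) or three (as a circumcircle).
The farthest pair is P_2–P_4 with squared distance 493. The circle on this segment as diameter has centre (0, 2.5) and r² = 493/4 = 123.25.
Check P_1: distance² to centre = 25.25 ≤ 123.25, so it lies inside.
All remaining points lie in this disk, and no smaller disk contains both endpoints, so this is the minimum enclosing circle.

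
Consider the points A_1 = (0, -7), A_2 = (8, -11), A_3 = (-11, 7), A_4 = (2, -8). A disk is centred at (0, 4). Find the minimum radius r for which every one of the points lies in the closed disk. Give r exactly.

The required radius is the distance from (0, 4) to the farthest point.
Squared distances: 121, 289, 130, 148.
Maximum is 289, attained at A_2.
r = √289 = 17.

17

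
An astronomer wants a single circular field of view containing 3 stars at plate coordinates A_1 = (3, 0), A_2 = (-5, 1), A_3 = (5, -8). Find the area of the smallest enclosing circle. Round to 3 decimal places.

Side lengths²: A_1A_2² = 65, A_1A_3² = 68, A_2A_3² = 181.
Since A_2A_3² = 181 ≥ 68 + 65 = 133, the angle opposite A_2A_3 is not acute, so the smallest enclosing circle has A_2A_3 as diameter.
Centre = midpoint of A_2A_3 = (0, -3.5), r² = 181/4 = 45.25.
Area = π·r² = π·45.25 ≈ 142.157.

142.157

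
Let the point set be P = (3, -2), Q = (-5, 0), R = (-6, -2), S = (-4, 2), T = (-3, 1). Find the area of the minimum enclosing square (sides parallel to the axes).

The bounding box has width 9 and height 4.
An axis-aligned square enclosing the set must have side ≥ max(width, height).
So the minimum side is max(9, 4) = 9.
Area = 9² = 81.

81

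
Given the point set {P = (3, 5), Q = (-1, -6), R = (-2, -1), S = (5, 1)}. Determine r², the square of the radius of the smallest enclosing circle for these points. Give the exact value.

34.25

By Welzl's lemma the MEC is supported by two points (diametrically opposite) or three points (on a circumcircle).
The farthest pair is P–Q with squared distance 137. The circle on this segment as diameter has centre (1, -0.5) and r² = 137/4 = 34.25.
Check R: distance² to centre = 9.25 ≤ 34.25, so it lies inside.
All remaining points lie in this disk, and no smaller disk contains both endpoints, so this is the minimum enclosing circle.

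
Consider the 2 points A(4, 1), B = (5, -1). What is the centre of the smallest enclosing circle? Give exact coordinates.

The smallest circle enclosing two points has them as diameter endpoints.
Centre = midpoint = (4.5, 0); r² = |AB|²/4 = 5/4 = 1.25.
Centre = (4.5, 0).

(4.5, 0)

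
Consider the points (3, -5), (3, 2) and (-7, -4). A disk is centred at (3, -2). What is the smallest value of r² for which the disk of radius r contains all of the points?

The required radius is the distance from (3, -2) to the farthest point.
Squared distances: 9, 16, 104.
Maximum is 104, attained at (-7, -4).

104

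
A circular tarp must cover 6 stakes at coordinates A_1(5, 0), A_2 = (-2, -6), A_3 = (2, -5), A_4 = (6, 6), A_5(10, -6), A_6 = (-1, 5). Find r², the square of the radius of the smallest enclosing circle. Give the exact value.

A smallest enclosing disk is always determined by at most three of the input points on its boundary.
The minimum enclosing circle is determined by three boundary points: A_2, A_5, A_6.
Their circumcentre is (4, -1) with r² = 61.
The farthest remaining point A_4 is at distance² 53 ≤ 61.

61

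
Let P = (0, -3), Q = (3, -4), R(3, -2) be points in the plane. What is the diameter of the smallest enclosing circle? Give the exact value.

10/3

Side lengths²: PQ² = 10, PR² = 10, QR² = 4.
Since PR² = 10 < 10 + 4 = 14, the triangle is acute, so the smallest enclosing circle is the circumcircle.
Circumcentre = (5/3, -3), r² = 25/9.
Diameter = 2r = 2√(25/9) = 10/3.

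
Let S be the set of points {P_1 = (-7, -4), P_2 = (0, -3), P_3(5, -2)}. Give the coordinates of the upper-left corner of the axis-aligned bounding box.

(-7, -2)

x-range [-7, 5], y-range [-4, -2].
The upper-left corner is (-7, -2).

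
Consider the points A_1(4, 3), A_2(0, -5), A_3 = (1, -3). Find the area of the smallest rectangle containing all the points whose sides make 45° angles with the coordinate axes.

In coordinates u = x + y, v = x − y the rectangle is axis-aligned; the map (x,y)→(u,v) scales areas by 2.
u-values: 7, -5, -2; range = 7 − (-5) = 12.
v-values: 1, 5, 4; range = 5 − 1 = 4.
Area = (12 × 4) / 2 = 24.

24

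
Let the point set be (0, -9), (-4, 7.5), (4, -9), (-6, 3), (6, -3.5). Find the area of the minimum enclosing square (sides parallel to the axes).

272.25

The bounding box has width 12 and height 16.5.
An axis-aligned square enclosing the set must have side ≥ max(width, height).
So the minimum side is max(12, 16.5) = 16.5.
Area = 16.5² = 272.25.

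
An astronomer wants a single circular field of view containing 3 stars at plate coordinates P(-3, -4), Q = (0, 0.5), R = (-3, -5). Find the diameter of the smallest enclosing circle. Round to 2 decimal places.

Side lengths²: PQ² = 29.25, PR² = 1, QR² = 39.25.
Since QR² = 39.25 ≥ 29.25 + 1 = 30.25, the angle opposite QR is not acute, so the smallest enclosing circle has QR as diameter.
Centre = midpoint of QR = (-1.5, -2.25), r² = 39.25/4 = 9.8125.
Diameter = 2r = 2√(9.8125) ≈ 6.26.

6.26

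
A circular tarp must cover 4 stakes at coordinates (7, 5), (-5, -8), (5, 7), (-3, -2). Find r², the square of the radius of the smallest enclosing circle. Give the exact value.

By Welzl's lemma the MEC is supported by two points (diametrically opposite) or three points (on a circumcircle).
The farthest pair is (-5, -8)–(5, 7) with squared distance 325. The circle on this segment as diameter has centre (0, -0.5) and r² = 325/4 = 81.25.
Check (7, 5): distance² to centre = 79.25 ≤ 81.25, so it lies inside.
All remaining points lie in this disk, and no smaller disk contains both endpoints, so this is the minimum enclosing circle.

81.25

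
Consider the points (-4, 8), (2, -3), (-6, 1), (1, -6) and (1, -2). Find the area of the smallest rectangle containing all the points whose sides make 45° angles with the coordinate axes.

85.5

In coordinates u = x + y, v = x − y the rectangle is axis-aligned; the map (x,y)→(u,v) scales areas by 2.
u-values: 4, -1, -5, -5, -1; range = 4 − (-5) = 9.
v-values: -12, 5, -7, 7, 3; range = 7 − (-12) = 19.
Area = (9 × 19) / 2 = 85.5.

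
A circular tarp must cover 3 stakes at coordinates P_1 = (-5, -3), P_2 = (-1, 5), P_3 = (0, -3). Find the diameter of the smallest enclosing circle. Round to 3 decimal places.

9.014

Side lengths²: P_1P_2² = 80, P_1P_3² = 25, P_2P_3² = 65.
Since P_1P_2² = 80 < 65 + 25 = 90, the triangle is acute, so the smallest enclosing circle is the circumcircle.
Circumcentre = (-2.5, 0.75), r² = 20.3125.
Diameter = 2r = 2√(20.3125) ≈ 9.014.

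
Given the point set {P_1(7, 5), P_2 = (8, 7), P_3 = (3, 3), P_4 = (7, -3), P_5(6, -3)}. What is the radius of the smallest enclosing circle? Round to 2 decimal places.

By Welzl's lemma the MEC is supported by two points (diametrically opposite) or three points (on a circumcircle).
The farthest pair is P_2–P_5 with squared distance 104. The circle on this segment as diameter has centre (7, 2) and r² = 104/4 = 26.
Check P_1: distance² to centre = 9 ≤ 26, so it lies inside.
All remaining points lie in this disk, and no smaller disk contains both endpoints, so this is the minimum enclosing circle.
r = √26 ≈ 5.10.

5.10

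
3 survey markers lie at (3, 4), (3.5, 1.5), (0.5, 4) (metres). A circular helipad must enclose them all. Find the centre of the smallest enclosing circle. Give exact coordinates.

(2, 2.75)

Call the three points A, B, C in the order given.
Side lengths²: AB² = 6.5, AC² = 6.25, BC² = 15.25.
Since BC² = 15.25 ≥ 6.5 + 6.25 = 12.75, the angle opposite BC is not acute, so the smallest enclosing circle has BC as diameter.
Centre = midpoint of BC = (2, 2.75), r² = 15.25/4 = 3.8125.
Centre = (2, 2.75).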